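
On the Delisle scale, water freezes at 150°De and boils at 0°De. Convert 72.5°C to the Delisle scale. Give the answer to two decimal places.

Linearly onto the Delisle scale: 150 + (72.5000 / 100) × (0 - 150) = 41.25°De.

41.25°De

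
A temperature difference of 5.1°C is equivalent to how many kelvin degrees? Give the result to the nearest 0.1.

Celsius and kelvin degrees are the same size, so the interval is unchanged: 5.1.

5.1 K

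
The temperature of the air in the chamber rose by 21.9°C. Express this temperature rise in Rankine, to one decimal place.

For a temperature interval the offset drops out; only the factor 1.8 applies.
21.9 × 1.8 = 39.4.

39.4°R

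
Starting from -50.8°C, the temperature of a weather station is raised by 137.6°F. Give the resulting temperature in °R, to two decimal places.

537.83°R

The 137.6°F change is an interval, so only the factor 5/9 applies: +137.6 × 5/9 = +76.4444°C.
Final Celsius temperature: -50.8000 + 76.4444 = 25.6444°C.
In Rankine: 25.6444 × 1.8 + 491.67 = 537.83°R.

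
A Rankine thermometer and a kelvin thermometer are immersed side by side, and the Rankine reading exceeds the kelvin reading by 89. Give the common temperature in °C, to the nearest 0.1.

-161.9°C

Let x be the Rankine reading; then the kelvin reading is 5/9·x.
(5/9·x) - x = -89  ⇒  (-4/9)·x = -89  ⇒  x = 200.2500°R.
In Celsius: (200.25 - 491.67) × 5/9 = -161.9°C.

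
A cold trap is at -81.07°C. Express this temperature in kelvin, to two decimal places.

192.08 K

In kelvin: -81.0700 + 273.15 = 192.08 K.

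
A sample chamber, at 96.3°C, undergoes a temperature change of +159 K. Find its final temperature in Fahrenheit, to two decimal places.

The 159 K change is an interval; Kelvin and Celsius degrees are the same size, so ΔC = +159°C.
Final Celsius temperature: 96.3000 + 159.0000 = 255.3000°C.
In Fahrenheit: 255.3000 × 1.8 + 32 = 491.54°F.

491.54°F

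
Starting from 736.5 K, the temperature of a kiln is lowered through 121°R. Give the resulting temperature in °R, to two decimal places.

1204.70°R

Initial temperature in Celsius: 736.5 - 273.15 = 463.3500°C.
The 121°R change is an interval, so only the factor 5/9 applies: -121 × 5/9 = -67.2222°C.
Final Celsius temperature: 463.3500 - 67.2222 = 396.1278°C.
In Rankine: 396.1278 × 1.8 + 491.67 = 1204.70°R.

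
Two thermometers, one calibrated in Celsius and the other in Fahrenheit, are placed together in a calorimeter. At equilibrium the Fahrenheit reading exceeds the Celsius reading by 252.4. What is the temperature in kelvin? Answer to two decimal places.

548.65 K

Let x be the Celsius reading; then the Fahrenheit reading is 1.8·x + 32.
(1.8·x + 32) - x = 252.4  ⇒  (0.8)·x = 220.4  ⇒  x = 275.5000°C.
In kelvin: 275.5000 + 273.15 = 548.65 K.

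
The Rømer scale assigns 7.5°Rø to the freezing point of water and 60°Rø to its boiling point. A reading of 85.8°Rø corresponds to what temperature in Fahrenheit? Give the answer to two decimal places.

300.46°F

Linear interpolation between the fixed points: C = (85.8 - 7.5) × 100 / (60 - 7.5) = 149.1429°C.
Then 149.1429 × 1.8 + 32 = 300.46°F.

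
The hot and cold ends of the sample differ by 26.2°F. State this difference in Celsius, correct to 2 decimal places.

For a temperature interval the offset drops out; only the factor 5/9 applies.
26.2 × 5/9 = 14.56.

14.56°C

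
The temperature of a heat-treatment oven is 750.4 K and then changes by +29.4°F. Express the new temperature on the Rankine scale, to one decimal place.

1380.1°R

Initial temperature in Celsius: 750.4 - 273.15 = 477.2500°C.
The 29.4°F change is an interval, so only the factor 5/9 applies: +29.4 × 5/9 = +16.3333°C.
Final Celsius temperature: 477.2500 + 16.3333 = 493.5833°C.
In Rankine: 493.5833 × 1.8 + 491.67 = 1380.1°R.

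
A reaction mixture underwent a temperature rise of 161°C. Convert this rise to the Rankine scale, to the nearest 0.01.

289.80°R

Only the scale ratio 1.8 matters for a change in temperature.
161 × 1.8 = 289.80.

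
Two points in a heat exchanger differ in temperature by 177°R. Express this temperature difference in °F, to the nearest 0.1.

177.0°F

Rankine and Fahrenheit degrees are the same size, so the interval is unchanged: 177.0.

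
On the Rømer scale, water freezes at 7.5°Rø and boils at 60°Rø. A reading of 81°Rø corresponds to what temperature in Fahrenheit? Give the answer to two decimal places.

284.00°F

Linear interpolation between the fixed points: C = (81 - 7.5) × 100 / (60 - 7.5) = 140.0000°C.
Then 140.0000 × 1.8 + 32 = 284.00°F.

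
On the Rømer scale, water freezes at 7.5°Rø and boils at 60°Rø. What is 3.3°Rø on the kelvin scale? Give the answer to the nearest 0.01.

Linear interpolation between the fixed points: C = (3.3 - 7.5) × 100 / (60 - 7.5) = -8.0000°C.
Then -8.0000 + 273.15 = 265.15 K.

265.15 K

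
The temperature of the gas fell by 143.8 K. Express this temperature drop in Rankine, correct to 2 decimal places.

Only the scale ratio 1.8 matters for a change in temperature.
143.8 × 1.8 = 258.84.

258.84°R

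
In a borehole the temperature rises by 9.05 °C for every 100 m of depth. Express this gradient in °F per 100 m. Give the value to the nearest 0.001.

Since only a temperature interval is involved, the additive offset between the scales drops out.
A change of 1°C is a change of 1.8°F, so 9.05 × 1.8 = 16.290.

16.290 °F/100 m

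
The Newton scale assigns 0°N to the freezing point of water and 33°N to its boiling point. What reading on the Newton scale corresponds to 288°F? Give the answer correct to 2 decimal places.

46.93°N

First in Celsius: (288 - 32) × 5/9 = 142.2222°C.
Linearly onto the Newton scale: 0 + (142.2222 / 100) × (33 - 0) = 46.93°N.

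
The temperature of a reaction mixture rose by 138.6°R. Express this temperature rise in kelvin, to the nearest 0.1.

77.0 K

An interval of 1°R corresponds to 5/9 K.
138.6 × 5/9 = 77.0.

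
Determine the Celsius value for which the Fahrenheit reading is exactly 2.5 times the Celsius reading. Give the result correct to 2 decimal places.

45.71°C

Let C be the Celsius reading. The Fahrenheit reading is F = 1.8·C + 32.
Require F = 2.5·C: 1.8·C + 32 = 2.5·C.
(-0.7)·C = -32  ⇒  C = 45.71.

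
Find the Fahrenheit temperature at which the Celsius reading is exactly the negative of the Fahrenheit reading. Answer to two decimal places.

11.43°F

Let F be the Fahrenheit reading. The Celsius reading is C = 5/9·F - 17.7778.
Require C = -1·F: 5/9·F - 17.7778 = -1·F.
(14/9)·F = 17.7778  ⇒  F = 11.43.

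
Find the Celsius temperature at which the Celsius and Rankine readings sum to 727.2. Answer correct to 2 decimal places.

84.12°C

Let C be the Celsius reading. The Rankine reading is R = 1.8·C + 491.67.
Require C + R = 727.2: (2.8)·C + 491.67 = 727.2.
C = (727.2 - 491.67) / (2.8) = 84.12.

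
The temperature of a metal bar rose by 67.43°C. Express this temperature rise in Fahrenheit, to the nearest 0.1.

121.4°F

An interval of 1°C corresponds to 1.8°F.
67.43 × 1.8 = 121.4.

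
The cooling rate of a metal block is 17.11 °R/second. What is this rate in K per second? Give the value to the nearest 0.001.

Since only a temperature interval is involved, the additive offset between the scales drops out.
A change of 1°R is a change of 5/9 K, so 17.11 × 5/9 = 9.506.

9.506 K/second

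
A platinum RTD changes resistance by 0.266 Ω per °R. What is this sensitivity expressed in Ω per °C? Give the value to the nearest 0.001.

The quantity depends on a temperature interval, so only the ratio of degree sizes applies; the offset between the scales is irrelevant.
A change of 1°C is a change of 1.8°R, so per °C the value is 0.266 × 1.8 = 0.479.

0.479 Ω per °C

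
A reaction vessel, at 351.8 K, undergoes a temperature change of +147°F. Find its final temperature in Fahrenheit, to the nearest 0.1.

320.6°F

Initial temperature in Celsius: 351.8 - 273.15 = 78.6500°C.
The 147°F change is an interval, so only the factor 5/9 applies: +147 × 5/9 = +81.6667°C.
Final Celsius temperature: 78.6500 + 81.6667 = 160.3167°C.
In Fahrenheit: 160.3167 × 1.8 + 32 = 320.6°F.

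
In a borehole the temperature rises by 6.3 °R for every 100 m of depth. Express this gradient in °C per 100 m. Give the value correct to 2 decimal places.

3.50 °C/100 m

The quantity depends on a temperature interval, so only the ratio of degree sizes applies; the offset between the scales is irrelevant.
A change of 1°R is a change of 5/9°C, so 6.3 × 5/9 = 3.50.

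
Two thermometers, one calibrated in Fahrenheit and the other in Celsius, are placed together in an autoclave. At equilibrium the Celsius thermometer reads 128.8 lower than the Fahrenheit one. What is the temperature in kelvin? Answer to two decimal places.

Let x be the Fahrenheit reading; then the Celsius reading is 5/9·x - 17.7778.
(5/9·x - 17.7778) - x = -128.8  ⇒  (-4/9)·x = -111.022  ⇒  x = 249.8000°F.
In Celsius: (249.8 - 32) × 5/9 = 121.0000°C.
In kelvin: 121.0000 + 273.15 = 394.15 K.

394.15 K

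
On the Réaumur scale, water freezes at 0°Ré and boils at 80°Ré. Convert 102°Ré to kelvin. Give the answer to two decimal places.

400.65 K

Linear interpolation between the fixed points: C = (102 - 0) × 100 / (80 - 0) = 127.5000°C.
Then 127.5000 + 273.15 = 400.65 K.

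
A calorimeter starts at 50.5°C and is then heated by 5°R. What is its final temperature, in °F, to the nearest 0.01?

The 5°R change is an interval, so only the factor 5/9 applies: +5 × 5/9 = +2.7778°C.
Final Celsius temperature: 50.5000 + 2.7778 = 53.2778°C.
In Fahrenheit: 53.2778 × 1.8 + 32 = 127.90°F.

127.90°F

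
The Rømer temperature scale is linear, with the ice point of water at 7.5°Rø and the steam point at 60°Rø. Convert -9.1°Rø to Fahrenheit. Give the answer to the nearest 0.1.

Linear interpolation between the fixed points: C = (-9.1 - 7.5) × 100 / (60 - 7.5) = -31.6190°C.
Then -31.6190 × 1.8 + 32 = -24.9°F.

-24.9°F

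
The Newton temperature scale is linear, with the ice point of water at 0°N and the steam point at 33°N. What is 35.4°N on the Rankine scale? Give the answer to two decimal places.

684.76°R

Linear interpolation between the fixed points: C = (35.4 - 0) × 100 / (33 - 0) = 107.2727°C.
Then 107.2727 × 1.8 + 491.67 = 684.76°R.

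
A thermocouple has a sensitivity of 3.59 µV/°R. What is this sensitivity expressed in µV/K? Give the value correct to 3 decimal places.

6.462 µV/K

Since only a temperature interval is involved, the additive offset between the scales drops out.
A change of 1 K is a change of 1.8°R, so per K the value is 3.59 × 1.8 = 6.462.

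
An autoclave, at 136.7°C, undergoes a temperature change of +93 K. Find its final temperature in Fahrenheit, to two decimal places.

The 93 K change is an interval; Kelvin and Celsius degrees are the same size, so ΔC = +93°C.
Final Celsius temperature: 136.7000 + 93.0000 = 229.7000°C.
In Fahrenheit: 229.7000 × 1.8 + 32 = 445.46°F.

445.46°F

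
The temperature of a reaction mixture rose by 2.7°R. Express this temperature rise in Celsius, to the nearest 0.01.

Only the scale ratio 5/9 matters for a change in temperature.
2.7 × 5/9 = 1.50.

1.50°C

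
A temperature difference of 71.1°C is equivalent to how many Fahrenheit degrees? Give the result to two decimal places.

127.98°F

Only the scale ratio 1.8 matters for a change in temperature.
71.1 × 1.8 = 127.98.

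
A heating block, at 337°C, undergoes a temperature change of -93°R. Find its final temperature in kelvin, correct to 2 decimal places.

558.48 K

The 93°R change is an interval, so only the factor 5/9 applies: -93 × 5/9 = -51.6667°C.
Final Celsius temperature: 337.0000 - 51.6667 = 285.3333°C.
In kelvin: 285.3333 + 273.15 = 558.48 K.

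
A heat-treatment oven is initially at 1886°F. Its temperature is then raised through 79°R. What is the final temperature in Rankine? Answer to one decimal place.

2424.7°R

Initial temperature in Celsius: (1886 - 32) × 5/9 = 1030.0000°C.
The 79°R change is an interval, so only the factor 5/9 applies: +79 × 5/9 = +43.8889°C.
Final Celsius temperature: 1030.0000 + 43.8889 = 1073.8889°C.
In Rankine: 1073.8889 × 1.8 + 491.67 = 2424.7°R.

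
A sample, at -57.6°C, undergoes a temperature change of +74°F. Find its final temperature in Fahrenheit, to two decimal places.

2.32°F

The 74°F change is an interval, so only the factor 5/9 applies: +74 × 5/9 = +41.1111°C.
Final Celsius temperature: -57.6000 + 41.1111 = -16.4889°C.
In Fahrenheit: -16.4889 × 1.8 + 32 = 2.32°F.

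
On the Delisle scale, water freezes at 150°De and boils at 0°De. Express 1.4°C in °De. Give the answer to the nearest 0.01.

Linearly onto the Delisle scale: 150 + (1.4000 / 100) × (0 - 150) = 147.90°De.

147.90°De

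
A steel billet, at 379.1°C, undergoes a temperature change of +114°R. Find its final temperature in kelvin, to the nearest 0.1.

The 114°R change is an interval, so only the factor 5/9 applies: +114 × 5/9 = +63.3333°C.
Final Celsius temperature: 379.1000 + 63.3333 = 442.4333°C.
In kelvin: 442.4333 + 273.15 = 715.6 K.

715.6 K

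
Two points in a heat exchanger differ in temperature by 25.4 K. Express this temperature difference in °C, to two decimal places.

25.40°C

Kelvin and Celsius degrees are the same size, so the interval is unchanged: 25.40.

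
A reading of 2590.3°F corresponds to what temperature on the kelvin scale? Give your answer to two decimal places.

In Celsius: (2590.3 - 32) × 5/9 = 1421.2778°C.
In kelvin: 1421.2778 + 273.15 = 1694.43 K.

1694.43 K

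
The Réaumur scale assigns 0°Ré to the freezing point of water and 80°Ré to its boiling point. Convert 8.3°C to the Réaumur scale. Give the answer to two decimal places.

6.64°Ré

Linearly onto the Réaumur scale: 0 + (8.3000 / 100) × (80 - 0) = 6.64°Ré.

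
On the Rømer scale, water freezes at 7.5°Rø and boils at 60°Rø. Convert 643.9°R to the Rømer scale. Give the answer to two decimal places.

51.90°Rø

First in Celsius: (643.9 - 491.67) × 5/9 = 84.5722°C.
Linearly onto the Rømer scale: 7.5 + (84.5722 / 100) × (60 - 7.5) = 51.90°Rø.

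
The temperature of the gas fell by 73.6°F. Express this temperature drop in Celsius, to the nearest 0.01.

40.89°C

An interval of 1°F corresponds to 5/9°C.
73.6 × 5/9 = 40.89.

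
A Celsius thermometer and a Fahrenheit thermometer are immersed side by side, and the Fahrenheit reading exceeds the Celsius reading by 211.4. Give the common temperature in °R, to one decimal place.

Let x be the Celsius reading; then the Fahrenheit reading is 1.8·x + 32.
(1.8·x + 32) - x = 211.4  ⇒  (0.8)·x = 179.4  ⇒  x = 224.2500°C.
In Rankine: 224.2500 × 1.8 + 491.67 = 895.3°R.

895.3°R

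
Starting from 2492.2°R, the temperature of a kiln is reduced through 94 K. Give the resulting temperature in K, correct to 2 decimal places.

1290.56 K

Initial temperature in Celsius: (2492.2 - 491.67) × 5/9 = 1111.4056°C.
The 94 K change is an interval; Kelvin and Celsius degrees are the same size, so ΔC = -94°C.
Final Celsius temperature: 1111.4056 - 94.0000 = 1017.4056°C.
In kelvin: 1017.4056 + 273.15 = 1290.56 K.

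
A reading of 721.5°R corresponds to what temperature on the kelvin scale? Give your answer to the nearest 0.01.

In Celsius: (721.5 - 491.67) × 5/9 = 127.6833°C.
In kelvin: 127.6833 + 273.15 = 400.83 K.

400.83 K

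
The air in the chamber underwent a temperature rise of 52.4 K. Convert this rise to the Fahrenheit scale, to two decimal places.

94.32°F

For a temperature interval the offset drops out; only the factor 1.8 applies.
52.4 × 1.8 = 94.32.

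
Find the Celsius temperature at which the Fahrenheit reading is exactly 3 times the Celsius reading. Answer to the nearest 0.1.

26.7°C

Let C be the Celsius reading. The Fahrenheit reading is F = 1.8·C + 32.
Require F = 3·C: 1.8·C + 32 = 3·C.
(-1.2)·C = -32  ⇒  C = 26.7.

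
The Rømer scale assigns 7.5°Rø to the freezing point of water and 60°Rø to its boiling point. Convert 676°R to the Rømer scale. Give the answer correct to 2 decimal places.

61.26°Rø

First in Celsius: (676 - 491.67) × 5/9 = 102.4056°C.
Linearly onto the Rømer scale: 7.5 + (102.4056 / 100) × (60 - 7.5) = 61.26°Rø.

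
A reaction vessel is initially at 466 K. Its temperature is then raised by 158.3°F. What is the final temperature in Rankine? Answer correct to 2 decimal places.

997.10°R

Initial temperature in Celsius: 466 - 273.15 = 192.8500°C.
The 158.3°F change is an interval, so only the factor 5/9 applies: +158.3 × 5/9 = +87.9444°C.
Final Celsius temperature: 192.8500 + 87.9444 = 280.7944°C.
In Rankine: 280.7944 × 1.8 + 491.67 = 997.10°R.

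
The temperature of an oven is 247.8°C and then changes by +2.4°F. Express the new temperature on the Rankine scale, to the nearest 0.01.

940.11°R

The 2.4°F change is an interval, so only the factor 5/9 applies: +2.4 × 5/9 = +1.3333°C.
Final Celsius temperature: 247.8000 + 1.3333 = 249.1333°C.
In Rankine: 249.1333 × 1.8 + 491.67 = 940.11°R.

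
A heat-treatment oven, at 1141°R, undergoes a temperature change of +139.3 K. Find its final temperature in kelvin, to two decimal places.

Initial temperature in Celsius: (1141 - 491.67) × 5/9 = 360.7389°C.
The 139.3 K change is an interval; Kelvin and Celsius degrees are the same size, so ΔC = +139.3°C.
Final Celsius temperature: 360.7389 + 139.3000 = 500.0389°C.
In kelvin: 500.0389 + 273.15 = 773.19 K.

773.19 K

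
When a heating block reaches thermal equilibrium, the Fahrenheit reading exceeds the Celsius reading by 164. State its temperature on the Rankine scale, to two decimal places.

788.67°R

Let x be the Fahrenheit reading; then the Celsius reading is 5/9·x - 17.7778.
(5/9·x - 17.7778) - x = -164  ⇒  (-4/9)·x = -146.222  ⇒  x = 329.0000°F.
In Celsius: (329 - 32) × 5/9 = 165.0000°C.
In Rankine: 165.0000 × 1.8 + 491.67 = 788.67°R.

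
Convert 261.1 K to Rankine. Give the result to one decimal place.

In Celsius: 261.1 - 273.15 = -12.0500°C.
In Rankine: -12.0500 × 1.8 + 491.67 = 470.0°R.

470.0°R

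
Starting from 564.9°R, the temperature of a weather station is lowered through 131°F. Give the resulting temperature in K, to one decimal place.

241.1 K

Initial temperature in Celsius: (564.9 - 491.67) × 5/9 = 40.6833°C.
The 131°F change is an interval, so only the factor 5/9 applies: -131 × 5/9 = -72.7778°C.
Final Celsius temperature: 40.6833 - 72.7778 = -32.0944°C.
In kelvin: -32.0944 + 273.15 = 241.1 K.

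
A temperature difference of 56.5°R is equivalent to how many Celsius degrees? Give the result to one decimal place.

31.4°C

Only the scale ratio 5/9 matters for a change in temperature.
56.5 × 5/9 = 31.4.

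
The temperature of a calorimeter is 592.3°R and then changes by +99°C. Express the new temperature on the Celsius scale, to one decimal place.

154.9°C

Initial temperature in Celsius: (592.3 - 491.67) × 5/9 = 55.9056°C.
Final Celsius temperature: 55.9056 + 99.0000 = 154.9056°C.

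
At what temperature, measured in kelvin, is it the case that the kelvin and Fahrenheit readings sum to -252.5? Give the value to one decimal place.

Let K be the kelvin reading. The Fahrenheit reading is F = 1.8·K - 459.67.
Require K + F = -252.5: (2.8)·K - 459.67 = -252.5.
K = (-252.5 + 459.67) / (2.8) = 74.0.

74.0 K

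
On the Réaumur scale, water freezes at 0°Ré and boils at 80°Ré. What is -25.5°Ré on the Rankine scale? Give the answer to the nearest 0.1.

434.3°R

Linear interpolation between the fixed points: C = (-25.5 - 0) × 100 / (80 - 0) = -31.8750°C.
Then -31.8750 × 1.8 + 491.67 = 434.3°R.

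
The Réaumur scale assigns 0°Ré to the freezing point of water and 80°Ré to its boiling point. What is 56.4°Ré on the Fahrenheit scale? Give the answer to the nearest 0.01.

158.90°F

Linear interpolation between the fixed points: C = (56.4 - 0) × 100 / (80 - 0) = 70.5000°C.
Then 70.5000 × 1.8 + 32 = 158.90°F.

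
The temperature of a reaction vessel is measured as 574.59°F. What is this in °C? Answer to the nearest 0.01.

301.44°C

In Celsius: (574.59 - 32) × 5/9 = 301.4389°C.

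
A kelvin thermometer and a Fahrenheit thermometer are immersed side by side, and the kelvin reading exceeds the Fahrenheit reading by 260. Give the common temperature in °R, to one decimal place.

Let x be the kelvin reading; then the Fahrenheit reading is 1.8·x - 459.67.
(1.8·x - 459.67) - x = -260  ⇒  (0.8)·x = 199.67  ⇒  x = 249.5875 K.
In Celsius: 249.5875 - 273.15 = -23.5625°C.
In Rankine: -23.5625 × 1.8 + 491.67 = 449.3°R.

449.3°R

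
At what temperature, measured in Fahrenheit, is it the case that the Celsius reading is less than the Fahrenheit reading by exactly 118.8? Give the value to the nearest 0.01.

227.30°F

Let F be the Fahrenheit reading. The Celsius reading is C = 5/9·F - 17.7778.
Require C - F = -118.8: (-4/9)·F - 17.7778 = -118.8.
F = (-118.8 + 17.7778) / (-4/9) = 227.30.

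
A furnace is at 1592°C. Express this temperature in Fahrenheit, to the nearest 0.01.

2897.60°F

In Fahrenheit: 1592.0000 × 1.8 + 32 = 2897.60°F.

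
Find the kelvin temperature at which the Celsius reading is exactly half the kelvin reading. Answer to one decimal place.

546.3 K

Let K be the kelvin reading. The Celsius reading is C = 1·K - 273.15.
Require C = 0.5·K: 1·K - 273.15 = 0.5·K.
(0.5)·K = 273.15  ⇒  K = 546.3.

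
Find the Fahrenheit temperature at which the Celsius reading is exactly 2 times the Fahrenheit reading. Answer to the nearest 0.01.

Let F be the Fahrenheit reading. The Celsius reading is C = 5/9·F - 17.7778.
Require C = 2·F: 5/9·F - 17.7778 = 2·F.
(-13/9)·F = 17.7778  ⇒  F = -12.31.

-12.31°F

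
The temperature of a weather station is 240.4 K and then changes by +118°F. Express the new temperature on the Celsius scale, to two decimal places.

32.81°C

Initial temperature in Celsius: 240.4 - 273.15 = -32.7500°C.
The 118°F change is an interval, so only the factor 5/9 applies: +118 × 5/9 = +65.5556°C.
Final Celsius temperature: -32.7500 + 65.5556 = 32.8056°C.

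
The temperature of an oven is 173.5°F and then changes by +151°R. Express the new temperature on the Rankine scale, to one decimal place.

784.2°R

Initial temperature in Celsius: (173.5 - 32) × 5/9 = 78.6111°C.
The 151°R change is an interval, so only the factor 5/9 applies: +151 × 5/9 = +83.8889°C.
Final Celsius temperature: 78.6111 + 83.8889 = 162.5000°C.
In Rankine: 162.5000 × 1.8 + 491.67 = 784.2°R.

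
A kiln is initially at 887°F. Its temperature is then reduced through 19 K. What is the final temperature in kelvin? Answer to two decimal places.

Initial temperature in Celsius: (887 - 32) × 5/9 = 475.0000°C.
The 19 K change is an interval; Kelvin and Celsius degrees are the same size, so ΔC = -19°C.
Final Celsius temperature: 475.0000 - 19.0000 = 456.0000°C.
In kelvin: 456.0000 + 273.15 = 729.15 K.

729.15 K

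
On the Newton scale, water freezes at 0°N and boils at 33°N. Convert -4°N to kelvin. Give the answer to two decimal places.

261.03 K

Linear interpolation between the fixed points: C = (-4 - 0) × 100 / (33 - 0) = -12.1212°C.
Then -12.1212 + 273.15 = 261.03 K.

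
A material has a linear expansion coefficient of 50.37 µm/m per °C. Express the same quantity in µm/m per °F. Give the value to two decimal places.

27.98 µm/m per °F

The quantity depends on a temperature interval, so only the ratio of degree sizes applies; the offset between the scales is irrelevant.
A change of 1°F is a change of 5/9°C, so per °F the value is 50.37 × 5/9 = 27.98.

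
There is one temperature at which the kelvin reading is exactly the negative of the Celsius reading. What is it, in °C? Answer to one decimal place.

-136.6°C

Let C be the Celsius reading. The kelvin reading is K = 1·C + 273.15.
Require K = -1·C: 1·C + 273.15 = -1·C.
(2)·C = -273.15  ⇒  C = -136.6.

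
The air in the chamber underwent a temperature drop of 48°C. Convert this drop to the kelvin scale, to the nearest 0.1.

48.0 K

Celsius and kelvin degrees are the same size, so the interval is unchanged: 48.0.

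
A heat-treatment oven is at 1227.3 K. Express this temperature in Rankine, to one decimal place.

2209.1°R

In Celsius: 1227.3 - 273.15 = 954.1500°C.
In Rankine: 954.1500 × 1.8 + 491.67 = 2209.1°R.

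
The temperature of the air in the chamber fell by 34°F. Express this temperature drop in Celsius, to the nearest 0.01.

For a temperature interval the offset drops out; only the factor 5/9 applies.
34 × 5/9 = 18.89.

18.89°C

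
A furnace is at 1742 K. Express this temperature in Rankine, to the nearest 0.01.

In Celsius: 1742 - 273.15 = 1468.8500°C.
In Rankine: 1468.8500 × 1.8 + 491.67 = 3135.60°R.

3135.60°R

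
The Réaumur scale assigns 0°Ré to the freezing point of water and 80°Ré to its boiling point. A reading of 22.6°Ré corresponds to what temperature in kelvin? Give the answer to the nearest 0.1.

301.4 K

Linear interpolation between the fixed points: C = (22.6 - 0) × 100 / (80 - 0) = 28.2500°C.
Then 28.2500 + 273.15 = 301.4 K.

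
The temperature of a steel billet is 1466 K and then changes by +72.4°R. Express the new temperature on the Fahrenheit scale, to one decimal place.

2251.5°F

Initial temperature in Celsius: 1466 - 273.15 = 1192.8500°C.
The 72.4°R change is an interval, so only the factor 5/9 applies: +72.4 × 5/9 = +40.2222°C.
Final Celsius temperature: 1192.8500 + 40.2222 = 1233.0722°C.
In Fahrenheit: 1233.0722 × 1.8 + 32 = 2251.5°F.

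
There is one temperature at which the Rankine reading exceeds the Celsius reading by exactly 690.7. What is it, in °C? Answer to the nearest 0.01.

Let C be the Celsius reading. The Rankine reading is R = 1.8·C + 491.67.
Require R - C = 690.7: (0.8)·C + 491.67 = 690.7.
C = (690.7 - 491.67) / (0.8) = 248.79.

248.79°C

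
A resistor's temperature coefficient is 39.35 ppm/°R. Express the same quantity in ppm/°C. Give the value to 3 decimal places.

70.830 ppm/°C

The quantity depends on a temperature interval, so only the ratio of degree sizes applies; the offset between the scales is irrelevant.
A change of 1°C is a change of 1.8°R, so per °C the value is 39.35 × 1.8 = 70.830.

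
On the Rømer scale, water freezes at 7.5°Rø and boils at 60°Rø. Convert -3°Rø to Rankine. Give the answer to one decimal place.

455.7°R

Linear interpolation between the fixed points: C = (-3 - 7.5) × 100 / (60 - 7.5) = -20.0000°C.
Then -20.0000 × 1.8 + 491.67 = 455.7°R.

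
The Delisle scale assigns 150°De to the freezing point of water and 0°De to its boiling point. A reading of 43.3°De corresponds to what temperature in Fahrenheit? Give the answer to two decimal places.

Linear interpolation between the fixed points: C = (43.3 - 150) × 100 / (0 - 150) = 71.1333°C.
Then 71.1333 × 1.8 + 32 = 160.04°F.

160.04°F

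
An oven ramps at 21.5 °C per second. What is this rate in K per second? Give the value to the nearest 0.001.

21.500 K/second

The quantity depends on a temperature interval, so only the ratio of degree sizes applies; the offset between the scales is irrelevant.
A change of 1°C is a change of 1 K, so 21.5 × 1 = 21.500.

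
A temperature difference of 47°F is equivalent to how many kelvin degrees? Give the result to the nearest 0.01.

Only the scale ratio 5/9 matters for a change in temperature.
47 × 5/9 = 26.11.

26.11 K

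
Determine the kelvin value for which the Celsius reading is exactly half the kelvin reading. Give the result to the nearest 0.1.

546.3 K

Let K be the kelvin reading. The Celsius reading is C = 1·K - 273.15.
Require C = 0.5·K: 1·K - 273.15 = 0.5·K.
(0.5)·K = 273.15  ⇒  K = 546.3.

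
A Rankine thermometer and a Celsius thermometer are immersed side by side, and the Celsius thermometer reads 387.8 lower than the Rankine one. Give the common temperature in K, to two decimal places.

Let x be the Rankine reading; then the Celsius reading is 5/9·x - 273.15.
(5/9·x - 273.15) - x = -387.8  ⇒  (-4/9)·x = -114.65  ⇒  x = 257.9625°R.
In Celsius: (257.9625 - 491.67) × 5/9 = -129.8375°C.
In kelvin: -129.8375 + 273.15 = 143.31 K.

143.31 K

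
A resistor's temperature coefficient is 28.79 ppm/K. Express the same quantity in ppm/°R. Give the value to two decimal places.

The quantity depends on a temperature interval, so only the ratio of degree sizes applies; the offset between the scales is irrelevant.
A change of 1°R is a change of 5/9 K, so per °R the value is 28.79 × 5/9 = 15.99.

15.99 ppm/°R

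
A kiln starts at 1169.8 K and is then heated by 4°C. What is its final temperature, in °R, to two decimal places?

Initial temperature in Celsius: 1169.8 - 273.15 = 896.6500°C.
Final Celsius temperature: 896.6500 + 4.0000 = 900.6500°C.
In Rankine: 900.6500 × 1.8 + 491.67 = 2112.84°R.

2112.84°R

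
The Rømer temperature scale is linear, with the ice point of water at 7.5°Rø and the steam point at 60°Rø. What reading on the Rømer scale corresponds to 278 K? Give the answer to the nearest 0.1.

First in Celsius: 278 - 273.15 = 4.8500°C.
Linearly onto the Rømer scale: 7.5 + (4.8500 / 100) × (60 - 7.5) = 10.0°Rø.

10.0°Rø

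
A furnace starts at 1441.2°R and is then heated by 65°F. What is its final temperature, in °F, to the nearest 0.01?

1046.53°F

Initial temperature in Celsius: (1441.2 - 491.67) × 5/9 = 527.5167°C.
The 65°F change is an interval, so only the factor 5/9 applies: +65 × 5/9 = +36.1111°C.
Final Celsius temperature: 527.5167 + 36.1111 = 563.6278°C.
In Fahrenheit: 563.6278 × 1.8 + 32 = 1046.53°F.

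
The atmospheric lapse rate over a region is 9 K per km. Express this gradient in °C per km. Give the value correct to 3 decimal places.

9.000 °C/km

Since only a temperature interval is involved, the additive offset between the scales drops out.
A change of 1 K is a change of 1°C, so 9 × 1 = 9.000.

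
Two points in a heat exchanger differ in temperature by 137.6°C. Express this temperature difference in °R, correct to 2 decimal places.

247.68°R

An interval of 1°C corresponds to 1.8°R.
137.6 × 1.8 = 247.68.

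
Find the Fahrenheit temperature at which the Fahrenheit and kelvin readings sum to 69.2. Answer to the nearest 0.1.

Let F be the Fahrenheit reading. The kelvin reading is K = 5/9·F + 255.372.
Require F + K = 69.2: (14/9)·F + 255.372 = 69.2.
F = (69.2 - 255.372) / (14/9) = -119.7.

-119.7°F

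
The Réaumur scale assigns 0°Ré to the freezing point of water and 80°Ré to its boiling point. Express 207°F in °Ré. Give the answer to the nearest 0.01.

77.78°Ré

First in Celsius: (207 - 32) × 5/9 = 97.2222°C.
Linearly onto the Réaumur scale: 0 + (97.2222 / 100) × (80 - 0) = 77.78°Ré.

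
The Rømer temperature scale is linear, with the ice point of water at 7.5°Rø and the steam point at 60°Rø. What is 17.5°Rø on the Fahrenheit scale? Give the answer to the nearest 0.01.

66.29°F

Linear interpolation between the fixed points: C = (17.5 - 7.5) × 100 / (60 - 7.5) = 19.0476°C.
Then 19.0476 × 1.8 + 32 = 66.29°F.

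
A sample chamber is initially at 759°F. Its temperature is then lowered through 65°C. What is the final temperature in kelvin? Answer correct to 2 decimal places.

612.04 K

Initial temperature in Celsius: (759 - 32) × 5/9 = 403.8889°C.
Final Celsius temperature: 403.8889 - 65.0000 = 338.8889°C.
In kelvin: 338.8889 + 273.15 = 612.04 K.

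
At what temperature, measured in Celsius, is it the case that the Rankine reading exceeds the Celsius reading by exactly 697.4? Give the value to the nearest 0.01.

Let C be the Celsius reading. The Rankine reading is R = 1.8·C + 491.67.
Require R - C = 697.4: (0.8)·C + 491.67 = 697.4.
C = (697.4 - 491.67) / (0.8) = 257.16.

257.16°C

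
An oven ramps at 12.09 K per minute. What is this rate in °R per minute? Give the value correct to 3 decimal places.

21.762 °R/minute

Since only a temperature interval is involved, the additive offset between the scales drops out.
A change of 1 K is a change of 1.8°R, so 12.09 × 1.8 = 21.762.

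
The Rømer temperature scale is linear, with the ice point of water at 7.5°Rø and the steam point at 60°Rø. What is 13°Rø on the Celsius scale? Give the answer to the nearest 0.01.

10.48°C

Linear interpolation between the fixed points: C = (13 - 7.5) × 100 / (60 - 7.5) = 10.4762°C.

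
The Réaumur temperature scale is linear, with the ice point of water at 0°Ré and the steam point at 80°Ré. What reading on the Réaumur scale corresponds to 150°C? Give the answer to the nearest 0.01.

120.00°Ré

Linearly onto the Réaumur scale: 0 + (150.0000 / 100) × (80 - 0) = 120.00°Ré.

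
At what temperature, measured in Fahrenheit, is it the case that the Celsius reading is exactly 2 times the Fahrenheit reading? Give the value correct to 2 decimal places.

Let F be the Fahrenheit reading. The Celsius reading is C = 5/9·F - 17.7778.
Require C = 2·F: 5/9·F - 17.7778 = 2·F.
(-13/9)·F = 17.7778  ⇒  F = -12.31.

-12.31°F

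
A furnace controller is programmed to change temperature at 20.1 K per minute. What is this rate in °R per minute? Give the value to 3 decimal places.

36.180 °R/minute

Since only a temperature interval is involved, the additive offset between the scales drops out.
A change of 1 K is a change of 1.8°R, so 20.1 × 1.8 = 36.180.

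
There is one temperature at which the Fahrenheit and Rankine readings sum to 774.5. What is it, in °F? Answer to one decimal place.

Let F be the Fahrenheit reading. The Rankine reading is R = 1·F + 459.67.
Require F + R = 774.5: (2)·F + 459.67 = 774.5.
F = (774.5 - 459.67) / (2) = 157.4.

157.4°F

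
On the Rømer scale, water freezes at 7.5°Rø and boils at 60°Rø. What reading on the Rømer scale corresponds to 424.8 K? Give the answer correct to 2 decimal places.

87.12°Rø

First in Celsius: 424.8 - 273.15 = 151.6500°C.
Linearly onto the Rømer scale: 7.5 + (151.6500 / 100) × (60 - 7.5) = 87.12°Rø.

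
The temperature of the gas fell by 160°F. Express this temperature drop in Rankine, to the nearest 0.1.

Fahrenheit and Rankine degrees are the same size, so the interval is unchanged: 160.0.

160.0°R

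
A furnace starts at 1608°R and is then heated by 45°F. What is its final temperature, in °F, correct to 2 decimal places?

Initial temperature in Celsius: (1608 - 491.67) × 5/9 = 620.1833°C.
The 45°F change is an interval, so only the factor 5/9 applies: +45 × 5/9 = +25.0000°C.
Final Celsius temperature: 620.1833 + 25.0000 = 645.1833°C.
In Fahrenheit: 645.1833 × 1.8 + 32 = 1193.33°F.

1193.33°F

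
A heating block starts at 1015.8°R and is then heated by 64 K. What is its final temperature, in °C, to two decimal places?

355.18°C

Initial temperature in Celsius: (1015.8 - 491.67) × 5/9 = 291.1833°C.
The 64 K change is an interval; Kelvin and Celsius degrees are the same size, so ΔC = +64°C.
Final Celsius temperature: 291.1833 + 64.0000 = 355.1833°C.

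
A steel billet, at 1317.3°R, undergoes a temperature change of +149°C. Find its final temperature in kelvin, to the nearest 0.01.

880.83 K

Initial temperature in Celsius: (1317.3 - 491.67) × 5/9 = 458.6833°C.
Final Celsius temperature: 458.6833 + 149.0000 = 607.6833°C.
In kelvin: 607.6833 + 273.15 = 880.83 K.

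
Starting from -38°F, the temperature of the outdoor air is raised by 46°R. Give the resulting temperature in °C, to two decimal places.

Initial temperature in Celsius: (-38 - 32) × 5/9 = -38.8889°C.
The 46°R change is an interval, so only the factor 5/9 applies: +46 × 5/9 = +25.5556°C.
Final Celsius temperature: -38.8889 + 25.5556 = -13.3333°C.

-13.33°C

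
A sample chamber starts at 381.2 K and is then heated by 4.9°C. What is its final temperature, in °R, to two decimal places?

694.98°R

Initial temperature in Celsius: 381.2 - 273.15 = 108.0500°C.
Final Celsius temperature: 108.0500 + 4.9000 = 112.9500°C.
In Rankine: 112.9500 × 1.8 + 491.67 = 694.98°R.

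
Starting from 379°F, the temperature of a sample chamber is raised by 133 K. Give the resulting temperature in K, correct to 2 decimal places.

Initial temperature in Celsius: (379 - 32) × 5/9 = 192.7778°C.
The 133 K change is an interval; Kelvin and Celsius degrees are the same size, so ΔC = +133°C.
Final Celsius temperature: 192.7778 + 133.0000 = 325.7778°C.
In kelvin: 325.7778 + 273.15 = 598.93 K.

598.93 K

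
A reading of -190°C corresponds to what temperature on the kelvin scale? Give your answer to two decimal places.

83.15 K

In kelvin: -190.0000 + 273.15 = 83.15 K.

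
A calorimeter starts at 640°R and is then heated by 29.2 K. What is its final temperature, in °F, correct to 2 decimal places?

Initial temperature in Celsius: (640 - 491.67) × 5/9 = 82.4056°C.
The 29.2 K change is an interval; Kelvin and Celsius degrees are the same size, so ΔC = +29.2°C.
Final Celsius temperature: 82.4056 + 29.2000 = 111.6056°C.
In Fahrenheit: 111.6056 × 1.8 + 32 = 232.89°F.

232.89°F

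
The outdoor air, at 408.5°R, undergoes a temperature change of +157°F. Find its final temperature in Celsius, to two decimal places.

Initial temperature in Celsius: (408.5 - 491.67) × 5/9 = -46.2056°C.
The 157°F change is an interval, so only the factor 5/9 applies: +157 × 5/9 = +87.2222°C.
Final Celsius temperature: -46.2056 + 87.2222 = 41.0167°C.

41.02°C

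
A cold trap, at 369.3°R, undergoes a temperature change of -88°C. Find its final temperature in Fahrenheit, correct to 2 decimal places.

-248.77°F

Initial temperature in Celsius: (369.3 - 491.67) × 5/9 = -67.9833°C.
Final Celsius temperature: -67.9833 - 88.0000 = -155.9833°C.
In Fahrenheit: -155.9833 × 1.8 + 32 = -248.77°F.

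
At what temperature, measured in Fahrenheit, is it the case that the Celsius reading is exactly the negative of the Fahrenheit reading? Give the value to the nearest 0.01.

11.43°F

Let F be the Fahrenheit reading. The Celsius reading is C = 5/9·F - 17.7778.
Require C = -1·F: 5/9·F - 17.7778 = -1·F.
(14/9)·F = 17.7778  ⇒  F = 11.43.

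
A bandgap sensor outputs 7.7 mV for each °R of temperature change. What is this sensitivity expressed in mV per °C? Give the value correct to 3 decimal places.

13.860 mV per °C

Since only a temperature interval is involved, the additive offset between the scales drops out.
A change of 1°C is a change of 1.8°R, so per °C the value is 7.7 × 1.8 = 13.860.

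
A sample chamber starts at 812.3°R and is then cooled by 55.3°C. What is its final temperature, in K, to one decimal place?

396.0 K

Initial temperature in Celsius: (812.3 - 491.67) × 5/9 = 178.1278°C.
Final Celsius temperature: 178.1278 - 55.3000 = 122.8278°C.
In kelvin: 122.8278 + 273.15 = 396.0 K.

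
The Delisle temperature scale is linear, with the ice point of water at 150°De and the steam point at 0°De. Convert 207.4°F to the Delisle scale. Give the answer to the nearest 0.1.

3.8°De

First in Celsius: (207.4 - 32) × 5/9 = 97.4444°C.
Linearly onto the Delisle scale: 150 + (97.4444 / 100) × (0 - 150) = 3.8°De.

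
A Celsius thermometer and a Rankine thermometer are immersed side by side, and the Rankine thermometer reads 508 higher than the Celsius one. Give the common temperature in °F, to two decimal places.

68.74°F

Let x be the Celsius reading; then the Rankine reading is 1.8·x + 491.67.
(1.8·x + 491.67) - x = 508  ⇒  (0.8)·x = 16.33  ⇒  x = 20.4125°C.
In Fahrenheit: 20.4125 × 1.8 + 32 = 68.74°F.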